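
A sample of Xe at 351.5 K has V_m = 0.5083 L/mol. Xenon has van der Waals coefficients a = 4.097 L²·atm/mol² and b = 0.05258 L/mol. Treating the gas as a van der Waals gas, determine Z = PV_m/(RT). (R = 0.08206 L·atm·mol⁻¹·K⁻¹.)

P = RT/(V_m − b) − a/V_m² = (0.08206)(351.5)/(0.5083 − 0.05258) − 4.097/(0.5083)²
  = 28.844/0.45572 − 15.857 = 63.293 − 15.857 = 47.436 atm
Z = PV_m/(RT) = (47.436)(0.5083)/((0.08206)(351.5)) = 24.112/28.844 = 0.8359

Z ≈ 0.8359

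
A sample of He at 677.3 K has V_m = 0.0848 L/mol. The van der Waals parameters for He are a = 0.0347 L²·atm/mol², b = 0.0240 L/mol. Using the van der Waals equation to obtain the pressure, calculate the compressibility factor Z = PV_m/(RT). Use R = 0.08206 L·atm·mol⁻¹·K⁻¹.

Z ≈ 1.387

P = RT/(V_m − b) − a/V_m² = (0.08206)(677.3)/(0.0848 − 0.0240) − 0.0347/(0.0848)²
  = 55.579/0.060800 − 4.8254 = 914.13 − 4.8254 = 909.30 atm
Z = PV_m/(RT) = (909.30)(0.0848)/((0.08206)(677.3)) = 77.109/55.579 = 1.387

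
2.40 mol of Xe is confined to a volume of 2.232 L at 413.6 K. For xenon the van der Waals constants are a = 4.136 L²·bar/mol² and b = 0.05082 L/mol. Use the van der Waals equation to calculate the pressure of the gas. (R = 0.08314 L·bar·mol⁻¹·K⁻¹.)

P = nRT/(V − nb) − a n²/V²
nRT/(V − nb) = (2.40)(0.08314)(413.6)/(2.232 − 2.40×0.05082) = 82.528/2.1100 = 39.113 bar
a n²/V² = (4.136)(2.40)²/(2.232)² = 4.7821 bar
P = 39.113 − 4.7821 = 34.33 bar

P ≈ 34.33 bar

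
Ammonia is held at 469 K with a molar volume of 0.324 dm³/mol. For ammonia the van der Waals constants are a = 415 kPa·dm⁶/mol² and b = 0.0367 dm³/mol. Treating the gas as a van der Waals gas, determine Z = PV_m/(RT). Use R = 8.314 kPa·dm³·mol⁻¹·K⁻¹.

P = RT/(V_m − b) − a/V_m² = (8.314)(469)/(0.324 − 0.0367) − 415/(0.324)²
  = 3899.3/0.28730 − 3953.3 = 13572 − 3953.3 = 9619 kPa
Z = PV_m/(RT) = (9619)(0.324)/((8.314)(469)) = 3116.6/3899.3 = 0.7993

Z ≈ 0.7993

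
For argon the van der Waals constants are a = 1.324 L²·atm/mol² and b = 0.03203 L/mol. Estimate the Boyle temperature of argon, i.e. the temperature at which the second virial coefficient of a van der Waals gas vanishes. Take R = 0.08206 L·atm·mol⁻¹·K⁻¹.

T_B ≈ 503.7 K

For a van der Waals gas the second virial coefficient B₂ = b − a/(RT) vanishes at T_B = a/(Rb).
T_B = 1.324/(0.08206×0.03203) = 1.324/0.0026284 = 503.7 K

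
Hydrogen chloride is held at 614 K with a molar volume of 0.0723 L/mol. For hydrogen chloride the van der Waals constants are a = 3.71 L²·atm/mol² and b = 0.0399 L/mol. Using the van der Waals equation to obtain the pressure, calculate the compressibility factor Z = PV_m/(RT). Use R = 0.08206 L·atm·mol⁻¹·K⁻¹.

P = RT/(V_m − b) − a/V_m² = (0.08206)(614)/(0.0723 − 0.0399) − 3.71/(0.0723)²
  = 50.385/0.032400 − 709.74 = 1555.1 − 709.74 = 845.4 atm
Z = PV_m/(RT) = (845.4)(0.0723)/((0.08206)(614)) = 61.122/50.385 = 1.213

Z ≈ 1.213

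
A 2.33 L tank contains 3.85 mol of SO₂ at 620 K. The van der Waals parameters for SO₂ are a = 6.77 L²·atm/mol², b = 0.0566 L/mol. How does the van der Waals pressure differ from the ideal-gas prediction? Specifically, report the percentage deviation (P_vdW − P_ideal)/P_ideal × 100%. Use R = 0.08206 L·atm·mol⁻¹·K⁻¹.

Ideal: P_ideal = nRT/V = (3.85)(0.08206)(620)/2.33 = 84.0675 atm
vdW: P = nRT/(V − nb) − a n²/V² = 195.877/2.11209 − 100.348/5.42890 = 92.7408 − 18.4840 = 74.2568 atm
% deviation = (74.2568 − 84.0675)/84.0675 × 100% = -11.67%

-11.67 %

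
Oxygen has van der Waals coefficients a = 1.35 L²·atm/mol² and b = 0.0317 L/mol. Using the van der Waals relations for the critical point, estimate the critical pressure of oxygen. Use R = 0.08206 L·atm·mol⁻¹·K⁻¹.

For a van der Waals gas, P_c = a/(27b²).
P_c = 1.35/(27×(0.0317)²) = 1.35/0.027132 = 49.76 atm

P_c ≈ 49.76 atm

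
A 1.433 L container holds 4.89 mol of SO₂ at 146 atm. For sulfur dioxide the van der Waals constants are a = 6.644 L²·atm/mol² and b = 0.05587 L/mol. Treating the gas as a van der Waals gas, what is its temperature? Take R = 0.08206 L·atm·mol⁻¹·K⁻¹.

T = (P + a n²/V²)(V − nb)/(nR)
P + a n²/V² = 146 + (6.644)(4.89)²/(1.433)² = 223.37 atm
V − nb = 1.433 − (4.89)(0.05587) = 1.1598 L
T = (223.37)(1.1598)/((4.89)(0.08206)) = 645.6 K

T ≈ 645.6 K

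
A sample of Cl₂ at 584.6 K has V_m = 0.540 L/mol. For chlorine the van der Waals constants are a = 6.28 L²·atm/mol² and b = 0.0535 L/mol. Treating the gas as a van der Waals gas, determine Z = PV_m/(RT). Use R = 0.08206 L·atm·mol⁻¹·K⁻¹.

Z ≈ 0.8675

P = RT/(V_m − b) − a/V_m² = (0.08206)(584.6)/(0.540 − 0.0535) − 6.28/(0.540)²
  = 47.972/0.48650 − 21.536 = 98.606 − 21.536 = 77.070 atm
Z = PV_m/(RT) = (77.070)(0.540)/((0.08206)(584.6)) = 41.618/47.972 = 0.8675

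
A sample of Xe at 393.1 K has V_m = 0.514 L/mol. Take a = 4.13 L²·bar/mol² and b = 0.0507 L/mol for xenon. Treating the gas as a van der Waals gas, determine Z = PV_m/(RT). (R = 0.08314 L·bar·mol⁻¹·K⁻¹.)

P = RT/(V_m − b) − a/V_m² = (0.08314)(393.1)/(0.514 − 0.0507) − 4.13/(0.514)²
  = 32.682/0.46330 − 15.632 = 70.542 − 15.632 = 54.910 bar
Z = PV_m/(RT) = (54.910)(0.514)/((0.08314)(393.1)) = 28.224/32.682 = 0.8636

Z ≈ 0.8636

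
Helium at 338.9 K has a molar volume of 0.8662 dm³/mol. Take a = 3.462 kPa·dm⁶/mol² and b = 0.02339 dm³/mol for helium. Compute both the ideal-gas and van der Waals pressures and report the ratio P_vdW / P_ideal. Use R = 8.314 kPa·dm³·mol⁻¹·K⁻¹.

P_vdW / P_ideal ≈ 1.026

Ideal: P_ideal = RT/V_m = (8.314)(338.9)/0.8662 = 3252.85 kPa
vdW: P = RT/(V_m − b) − a/V_m² = 2817.61/0.842810 − 3.462/0.750302 = 3343.11 − 4.61414 = 3338.50 kPa
Ratio = 3338.50/3252.85 = 1.026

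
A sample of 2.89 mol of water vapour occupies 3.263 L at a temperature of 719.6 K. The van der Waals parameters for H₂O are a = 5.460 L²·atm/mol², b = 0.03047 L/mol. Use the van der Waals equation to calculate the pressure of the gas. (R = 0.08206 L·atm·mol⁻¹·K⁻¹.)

P = nRT/(V − nb) − a n²/V²
nRT/(V − nb) = (2.89)(0.08206)(719.6)/(3.263 − 2.89×0.03047) = 170.66/3.1749 = 53.753 atm
a n²/V² = (5.460)(2.89)²/(3.263)² = 4.2831 atm
P = 53.753 − 4.2831 = 49.47 atm

P ≈ 49.47 atm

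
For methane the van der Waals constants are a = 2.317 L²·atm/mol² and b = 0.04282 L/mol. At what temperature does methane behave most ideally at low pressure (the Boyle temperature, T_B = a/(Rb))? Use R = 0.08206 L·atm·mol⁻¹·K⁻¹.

For a van der Waals gas the second virial coefficient B₂ = b − a/(RT) vanishes at T_B = a/(Rb).
T_B = 2.317/(0.08206×0.04282) = 2.317/0.0035138 = 659.4 K

T_B ≈ 659.4 K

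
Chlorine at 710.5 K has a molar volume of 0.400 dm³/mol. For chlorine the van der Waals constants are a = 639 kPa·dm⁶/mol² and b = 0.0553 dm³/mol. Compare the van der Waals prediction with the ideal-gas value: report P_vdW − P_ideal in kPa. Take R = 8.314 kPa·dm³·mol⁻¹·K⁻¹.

Ideal: P_ideal = RT/V_m = (8.314)(710.5)/0.400 = 14767.7 kPa
vdW: P = RT/(V_m − b) − a/V_m² = 5907.10/0.344700 − 639/0.160000 = 17136.9 − 3993.75 = 13143.2 kPa
ΔP = 13143.2 − 14767.7 = -1625 kPa

ΔP ≈ -1625 kPa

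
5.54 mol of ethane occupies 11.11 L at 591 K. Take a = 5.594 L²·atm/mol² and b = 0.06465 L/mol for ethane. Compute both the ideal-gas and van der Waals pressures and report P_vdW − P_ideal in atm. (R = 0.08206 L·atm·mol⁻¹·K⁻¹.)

Ideal: P_ideal = nRT/V = (5.54)(0.08206)(591)/11.11 = 24.1833 atm
vdW: P = nRT/(V − nb) − a n²/V² = 268.676/10.7518 − 171.689/123.432 = 24.9889 − 1.39096 = 23.5979 atm
ΔP = 23.5979 − 24.1833 = -0.585 atm

ΔP ≈ -0.585 atm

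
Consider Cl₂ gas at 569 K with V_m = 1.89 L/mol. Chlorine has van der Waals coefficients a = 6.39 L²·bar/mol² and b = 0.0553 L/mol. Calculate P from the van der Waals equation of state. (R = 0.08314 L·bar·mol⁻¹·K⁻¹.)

P ≈ 24.00 bar

P = RT/(V_m − b) − a/V_m²
RT/(V_m − b) = (0.08314)(569)/(1.89 − 0.0553) = 47.307/1.8347 = 25.785 bar
a/V_m² = 6.39/(1.89)² = 1.7889 bar
P = 25.785 − 1.7889 = 24.00 bar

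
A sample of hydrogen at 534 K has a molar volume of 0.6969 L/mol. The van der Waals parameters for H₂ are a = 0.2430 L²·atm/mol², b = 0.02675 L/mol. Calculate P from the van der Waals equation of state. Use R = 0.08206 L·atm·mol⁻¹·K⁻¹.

P ≈ 64.89 atm

P = RT/(V_m − b) − a/V_m²
RT/(V_m − b) = (0.08206)(534)/(0.6969 − 0.02675) = 43.820/0.67015 = 65.388 atm
a/V_m² = 0.2430/(0.6969)² = 0.50034 atm
P = 65.388 − 0.50034 = 64.89 atm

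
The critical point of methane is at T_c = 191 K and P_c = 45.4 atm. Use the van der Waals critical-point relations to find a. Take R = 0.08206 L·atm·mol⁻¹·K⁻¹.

From T_c = 8a/(27Rb) and P_c = a/(27b²): a = 27 R² T_c²/(64 P_c).
a = 27×(0.08206)²×(191)²/(64×45.4) = 6632.7/2905.6 = 2.283 L²·atm/mol²

a ≈ 2.283 L²·atm/mol²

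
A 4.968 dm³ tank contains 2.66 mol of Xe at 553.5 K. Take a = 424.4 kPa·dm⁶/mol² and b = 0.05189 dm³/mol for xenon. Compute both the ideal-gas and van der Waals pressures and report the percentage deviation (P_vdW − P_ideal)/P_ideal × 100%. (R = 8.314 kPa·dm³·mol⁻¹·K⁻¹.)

Ideal: P_ideal = nRT/V = (2.66)(8.314)(553.5)/4.968 = 2463.93 kPa
vdW: P = nRT/(V − nb) − a n²/V² = 12240.8/4.82997 − 3002.88/24.6810 = 2534.34 − 121.668 = 2412.67 kPa
% deviation = (2412.67 − 2463.93)/2463.93 × 100% = -2.08%

-2.08 %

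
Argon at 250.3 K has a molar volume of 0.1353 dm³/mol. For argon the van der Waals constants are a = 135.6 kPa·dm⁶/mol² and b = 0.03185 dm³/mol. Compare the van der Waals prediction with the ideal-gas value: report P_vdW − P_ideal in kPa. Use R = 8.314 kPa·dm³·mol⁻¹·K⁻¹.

ΔP ≈ -2672 kPa

Ideal: P_ideal = RT/V_m = (8.314)(250.3)/0.1353 = 15380.6 kPa
vdW: P = RT/(V_m − b) − a/V_m² = 2080.99/0.103450 − 135.6/0.0183061 = 20115.9 − 7407.37 = 12708.5 kPa
ΔP = 12708.5 − 15380.6 = -2672 kPa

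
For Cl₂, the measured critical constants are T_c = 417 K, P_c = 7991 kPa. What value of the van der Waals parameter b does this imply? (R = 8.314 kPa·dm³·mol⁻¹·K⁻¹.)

b ≈ 0.05423 dm³/mol

From T_c = 8a/(27Rb) and P_c = a/(27b²): b = R T_c/(8 P_c).
b = (8.314)(417)/(8×7991) = 3466.9/63928 = 0.05423 dm³/mol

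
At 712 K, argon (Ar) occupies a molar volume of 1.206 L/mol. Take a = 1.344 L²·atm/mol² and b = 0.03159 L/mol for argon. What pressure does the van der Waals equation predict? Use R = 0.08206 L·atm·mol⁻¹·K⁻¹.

P ≈ 48.83 atm

P = RT/(V_m − b) − a/V_m²
RT/(V_m − b) = (0.08206)(712)/(1.206 − 0.03159) = 58.427/1.1744 = 49.751 atm
a/V_m² = 1.344/(1.206)² = 0.92407 atm
P = 49.751 − 0.92407 = 48.83 atm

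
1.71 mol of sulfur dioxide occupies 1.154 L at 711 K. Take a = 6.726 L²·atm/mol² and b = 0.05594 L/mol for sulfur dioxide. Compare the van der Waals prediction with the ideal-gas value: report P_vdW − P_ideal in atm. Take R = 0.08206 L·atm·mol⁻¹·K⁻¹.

ΔP ≈ -6.954 atm

Ideal: P_ideal = nRT/V = (1.71)(0.08206)(711)/1.154 = 86.4553 atm
vdW: P = nRT/(V − nb) − a n²/V² = 99.7694/1.05834 − 19.6675/1.33172 = 94.2697 − 14.7685 = 79.5012 atm
ΔP = 79.5012 − 86.4553 = -6.954 atm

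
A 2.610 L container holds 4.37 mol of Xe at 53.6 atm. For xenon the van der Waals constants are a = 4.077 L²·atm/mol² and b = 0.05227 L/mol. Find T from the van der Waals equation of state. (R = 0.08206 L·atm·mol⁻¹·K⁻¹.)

T = (P + a n²/V²)(V − nb)/(nR)
P + a n²/V² = 53.6 + (4.077)(4.37)²/(2.610)² = 65.029 atm
V − nb = 2.610 − (4.37)(0.05227) = 2.3816 L
T = (65.029)(2.3816)/((4.37)(0.08206)) = 431.9 K

T ≈ 431.9 K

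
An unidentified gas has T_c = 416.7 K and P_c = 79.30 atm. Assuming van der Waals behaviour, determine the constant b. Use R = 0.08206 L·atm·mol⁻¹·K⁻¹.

b ≈ 0.05390 L/mol

From T_c = 8a/(27Rb) and P_c = a/(27b²): b = R T_c/(8 P_c).
b = (0.08206)(416.7)/(8×79.30) = 34.194/634.40 = 0.05390 L/mol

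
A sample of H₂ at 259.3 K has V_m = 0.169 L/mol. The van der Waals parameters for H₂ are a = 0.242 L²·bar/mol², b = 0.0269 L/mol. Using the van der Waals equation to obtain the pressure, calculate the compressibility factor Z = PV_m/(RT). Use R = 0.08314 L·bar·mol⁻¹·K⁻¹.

Z ≈ 1.123

P = RT/(V_m − b) − a/V_m² = (0.08314)(259.3)/(0.169 − 0.0269) − 0.242/(0.169)²
  = 21.558/0.14210 − 8.4731 = 151.71 − 8.4731 = 143.24 bar
Z = PV_m/(RT) = (143.24)(0.169)/((0.08314)(259.3)) = 24.208/21.558 = 1.123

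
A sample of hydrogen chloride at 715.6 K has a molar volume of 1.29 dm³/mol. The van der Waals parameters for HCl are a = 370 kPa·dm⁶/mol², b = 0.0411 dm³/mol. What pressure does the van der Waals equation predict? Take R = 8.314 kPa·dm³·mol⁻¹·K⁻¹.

P ≈ 4541 kPa

P = RT/(V_m − b) − a/V_m²
RT/(V_m − b) = (8.314)(715.6)/(1.29 − 0.0411) = 5949.5/1.2489 = 4763.8 kPa
a/V_m² = 370/(1.29)² = 222.34 kPa
P = 4763.8 − 222.34 = 4541 kPa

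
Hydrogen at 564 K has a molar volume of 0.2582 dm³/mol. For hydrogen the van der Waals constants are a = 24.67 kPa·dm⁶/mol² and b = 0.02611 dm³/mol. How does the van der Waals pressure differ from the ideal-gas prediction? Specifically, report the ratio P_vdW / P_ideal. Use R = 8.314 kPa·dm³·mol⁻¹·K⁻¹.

Ideal: P_ideal = RT/V_m = (8.314)(564)/0.2582 = 18160.7 kPa
vdW: P = RT/(V_m − b) − a/V_m² = 4689.10/0.232090 − 24.67/0.0666672 = 20203.8 − 370.047 = 19833.8 kPa
Ratio = 19833.8/18160.7 = 1.092

P_vdW / P_ideal ≈ 1.092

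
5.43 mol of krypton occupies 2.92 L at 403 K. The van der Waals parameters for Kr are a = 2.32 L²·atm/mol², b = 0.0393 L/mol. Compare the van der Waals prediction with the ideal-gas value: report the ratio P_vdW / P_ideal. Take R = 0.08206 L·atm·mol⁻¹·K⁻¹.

Ideal: P_ideal = nRT/V = (5.43)(0.08206)(403)/2.92 = 61.4969 atm
vdW: P = nRT/(V − nb) − a n²/V² = 179.571/2.70660 − 68.4050/8.52640 = 66.3456 − 8.02273 = 58.3229 atm
Ratio = 58.3229/61.4969 = 0.9484

P_vdW / P_ideal ≈ 0.9484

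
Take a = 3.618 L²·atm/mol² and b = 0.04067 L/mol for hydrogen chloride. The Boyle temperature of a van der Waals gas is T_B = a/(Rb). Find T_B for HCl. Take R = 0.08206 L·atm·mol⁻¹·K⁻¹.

T_B ≈ 1084 K

For a van der Waals gas the second virial coefficient B₂ = b − a/(RT) vanishes at T_B = a/(Rb).
T_B = 3.618/(0.08206×0.04067) = 3.618/0.0033374 = 1084 K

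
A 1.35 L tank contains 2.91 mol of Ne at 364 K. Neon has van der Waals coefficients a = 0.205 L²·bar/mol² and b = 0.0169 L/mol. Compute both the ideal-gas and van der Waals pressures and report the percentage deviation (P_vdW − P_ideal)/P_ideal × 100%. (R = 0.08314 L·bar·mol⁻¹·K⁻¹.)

Ideal: P_ideal = nRT/V = (2.91)(0.08314)(364)/1.35 = 65.2335 bar
vdW: P = nRT/(V − nb) − a n²/V² = 88.0652/1.30082 − 1.73596/1.82250 = 67.6998 − 0.952516 = 66.7473 bar
% deviation = (66.7473 − 65.2335)/65.2335 × 100% = 2.32%

2.32 %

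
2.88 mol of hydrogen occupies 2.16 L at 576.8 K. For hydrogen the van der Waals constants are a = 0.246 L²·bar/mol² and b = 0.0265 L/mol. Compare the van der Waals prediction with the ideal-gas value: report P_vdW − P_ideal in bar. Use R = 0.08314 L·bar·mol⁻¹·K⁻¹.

ΔP ≈ 1.905 bar

Ideal: P_ideal = nRT/V = (2.88)(0.08314)(576.8)/2.16 = 63.9402 bar
vdW: P = nRT/(V − nb) − a n²/V² = 138.111/2.08368 − 2.04042/4.66560 = 66.2823 − 0.437333 = 65.8450 bar
ΔP = 65.8450 − 63.9402 = 1.905 bar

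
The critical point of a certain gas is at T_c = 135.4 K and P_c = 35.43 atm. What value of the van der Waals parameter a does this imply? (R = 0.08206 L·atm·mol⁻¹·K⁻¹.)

a ≈ 1.470 L²·atm/mol²

From T_c = 8a/(27Rb) and P_c = a/(27b²): a = 27 R² T_c²/(64 P_c).
a = 27×(0.08206)²×(135.4)²/(64×35.43) = 3333.2/2267.5 = 1.470 L²·atm/mol²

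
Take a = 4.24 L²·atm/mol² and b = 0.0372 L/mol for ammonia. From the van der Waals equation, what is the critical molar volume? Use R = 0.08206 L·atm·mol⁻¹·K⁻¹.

V_m,c ≈ 0.1116 L/mol

For a van der Waals gas, V_m,c = 3b.
V_m,c = 3×0.0372 = 0.1116 L/mol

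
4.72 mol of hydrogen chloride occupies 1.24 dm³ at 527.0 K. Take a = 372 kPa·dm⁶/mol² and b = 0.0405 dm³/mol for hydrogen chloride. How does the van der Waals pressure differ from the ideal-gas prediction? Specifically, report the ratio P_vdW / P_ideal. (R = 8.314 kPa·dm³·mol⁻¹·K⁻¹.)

Ideal: P_ideal = nRT/V = (4.72)(8.314)(527.0)/1.24 = 16677.9 kPa
vdW: P = nRT/(V − nb) − a n²/V² = 20680.6/1.04884 − 8287.56/1.53760 = 19717.6 − 5389.93 = 14327.7 kPa
Ratio = 14327.7/16677.9 = 0.8591

P_vdW / P_ideal ≈ 0.8591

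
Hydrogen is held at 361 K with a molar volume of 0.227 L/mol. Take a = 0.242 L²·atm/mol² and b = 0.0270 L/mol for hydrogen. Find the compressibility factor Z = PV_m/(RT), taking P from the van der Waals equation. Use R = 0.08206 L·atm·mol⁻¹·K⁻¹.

P = RT/(V_m − b) − a/V_m² = (0.08206)(361)/(0.227 − 0.0270) − 0.242/(0.227)²
  = 29.624/0.20000 − 4.6964 = 148.12 − 4.6964 = 143.42 atm
Z = PV_m/(RT) = (143.42)(0.227)/((0.08206)(361)) = 32.556/29.624 = 1.099

Z ≈ 1.099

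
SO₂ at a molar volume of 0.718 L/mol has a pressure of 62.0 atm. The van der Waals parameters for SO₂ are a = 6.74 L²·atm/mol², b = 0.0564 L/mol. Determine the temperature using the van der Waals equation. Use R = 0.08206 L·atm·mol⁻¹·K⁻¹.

T = (P + a/V_m²)(V_m − b)/R
P + a/V_m² = 62.0 + 6.74/(0.718)² = 75.074 atm
V_m − b = 0.718 − 0.0564 = 0.66160 L/mol
T = (75.074)(0.66160)/0.08206 = 605.3 K

T ≈ 605.3 K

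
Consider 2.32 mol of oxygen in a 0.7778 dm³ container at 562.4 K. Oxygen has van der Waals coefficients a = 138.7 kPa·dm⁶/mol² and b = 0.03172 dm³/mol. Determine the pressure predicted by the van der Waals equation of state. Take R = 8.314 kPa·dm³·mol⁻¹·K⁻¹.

P ≈ 14170 kPa

P = nRT/(V − nb) − a n²/V²
nRT/(V − nb) = (2.32)(8.314)(562.4)/(0.7778 − 2.32×0.03172) = 10848/0.70421 = 15404 kPa
a n²/V² = (138.7)(2.32)²/(0.7778)² = 1234.0 kPa
P = 15404 − 1234.0 = 14170 kPa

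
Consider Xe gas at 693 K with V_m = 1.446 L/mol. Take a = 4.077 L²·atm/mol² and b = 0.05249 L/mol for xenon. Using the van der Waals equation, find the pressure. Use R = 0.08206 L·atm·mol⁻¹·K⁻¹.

P ≈ 38.86 atm

P = RT/(V_m − b) − a/V_m²
RT/(V_m − b) = (0.08206)(693)/(1.446 − 0.05249) = 56.868/1.3935 = 40.809 atm
a/V_m² = 4.077/(1.446)² = 1.9499 atm
P = 40.809 − 1.9499 = 38.86 atm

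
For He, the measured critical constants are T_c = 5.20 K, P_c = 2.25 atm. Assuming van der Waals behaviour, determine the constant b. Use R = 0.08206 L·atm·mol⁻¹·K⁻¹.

b ≈ 0.02371 L/mol

From T_c = 8a/(27Rb) and P_c = a/(27b²): b = R T_c/(8 P_c).
b = (0.08206)(5.20)/(8×2.25) = 0.42671/18.000 = 0.02371 L/mol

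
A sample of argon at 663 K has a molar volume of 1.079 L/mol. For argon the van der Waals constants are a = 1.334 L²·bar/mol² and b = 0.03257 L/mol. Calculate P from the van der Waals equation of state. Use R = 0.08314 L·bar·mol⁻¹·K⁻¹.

P ≈ 51.53 bar

P = RT/(V_m − b) − a/V_m²
RT/(V_m − b) = (0.08314)(663)/(1.079 − 0.03257) = 55.122/1.0464 = 52.678 bar
a/V_m² = 1.334/(1.079)² = 1.1458 bar
P = 52.678 − 1.1458 = 51.53 bar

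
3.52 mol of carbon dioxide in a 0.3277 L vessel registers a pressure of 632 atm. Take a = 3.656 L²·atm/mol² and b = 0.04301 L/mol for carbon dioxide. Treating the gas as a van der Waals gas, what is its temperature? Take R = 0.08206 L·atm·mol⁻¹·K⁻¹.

T ≈ 643.2 K

T = (P + a n²/V²)(V − nb)/(nR)
P + a n²/V² = 632 + (3.656)(3.52)²/(0.3277)² = 1053.8 atm
V − nb = 0.3277 − (3.52)(0.04301) = 0.17630 L
T = (1053.8)(0.17630)/((3.52)(0.08206)) = 643.2 K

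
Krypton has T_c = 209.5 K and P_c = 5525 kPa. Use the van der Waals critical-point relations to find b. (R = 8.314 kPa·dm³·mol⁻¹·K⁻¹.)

From T_c = 8a/(27Rb) and P_c = a/(27b²): b = R T_c/(8 P_c).
b = (8.314)(209.5)/(8×5525) = 1741.8/44200 = 0.03941 dm³/mol

b ≈ 0.03941 dm³/mol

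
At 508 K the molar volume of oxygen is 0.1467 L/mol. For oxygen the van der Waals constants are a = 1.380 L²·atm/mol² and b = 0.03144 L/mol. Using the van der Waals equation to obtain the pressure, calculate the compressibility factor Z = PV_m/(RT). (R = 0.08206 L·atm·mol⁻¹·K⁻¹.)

Z ≈ 1.047

P = RT/(V_m − b) − a/V_m² = (0.08206)(508)/(0.1467 − 0.03144) − 1.380/(0.1467)²
  = 41.686/0.11526 − 64.124 = 361.67 − 64.124 = 297.55 atm
Z = PV_m/(RT) = (297.55)(0.1467)/((0.08206)(508)) = 43.651/41.686 = 1.047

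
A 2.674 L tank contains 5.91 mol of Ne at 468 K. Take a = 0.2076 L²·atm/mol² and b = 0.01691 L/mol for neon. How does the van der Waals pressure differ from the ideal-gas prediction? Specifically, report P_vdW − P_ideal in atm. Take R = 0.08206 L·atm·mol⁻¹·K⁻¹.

ΔP ≈ 2.281 atm

Ideal: P_ideal = nRT/V = (5.91)(0.08206)(468)/2.674 = 84.8796 atm
vdW: P = nRT/(V − nb) − a n²/V² = 226.968/2.57406 − 7.25107/7.15028 = 88.1751 − 1.01410 = 87.1610 atm
ΔP = 87.1610 − 84.8796 = 2.281 atm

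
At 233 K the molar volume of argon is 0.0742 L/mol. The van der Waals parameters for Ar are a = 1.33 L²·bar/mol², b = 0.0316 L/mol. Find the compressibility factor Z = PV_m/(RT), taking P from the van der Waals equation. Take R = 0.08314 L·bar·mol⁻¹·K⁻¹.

Z ≈ 0.8165

P = RT/(V_m − b) − a/V_m² = (0.08314)(233)/(0.0742 − 0.0316) − 1.33/(0.0742)²
  = 19.372/0.042600 − 241.57 = 454.74 − 241.57 = 213.17 bar
Z = PV_m/(RT) = (213.17)(0.0742)/((0.08314)(233)) = 15.817/19.372 = 0.8165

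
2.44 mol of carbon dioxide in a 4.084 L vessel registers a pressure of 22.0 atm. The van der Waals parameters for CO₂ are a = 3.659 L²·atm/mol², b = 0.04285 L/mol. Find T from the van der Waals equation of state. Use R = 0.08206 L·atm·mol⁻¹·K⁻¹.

T ≈ 463.2 K

T = (P + a n²/V²)(V − nb)/(nR)
P + a n²/V² = 22.0 + (3.659)(2.44)²/(4.084)² = 23.306 atm
V − nb = 4.084 − (2.44)(0.04285) = 3.9794 L
T = (23.306)(3.9794)/((2.44)(0.08206)) = 463.2 K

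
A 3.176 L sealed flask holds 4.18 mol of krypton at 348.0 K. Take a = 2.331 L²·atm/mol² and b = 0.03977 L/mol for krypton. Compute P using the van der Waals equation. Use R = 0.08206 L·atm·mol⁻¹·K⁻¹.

P ≈ 35.62 atm

P = nRT/(V − nb) − a n²/V²
nRT/(V − nb) = (4.18)(0.08206)(348.0)/(3.176 − 4.18×0.03977) = 119.37/3.0098 = 39.660 atm
a n²/V² = (2.331)(4.18)²/(3.176)² = 4.0377 atm
P = 39.660 − 4.0377 = 35.62 atm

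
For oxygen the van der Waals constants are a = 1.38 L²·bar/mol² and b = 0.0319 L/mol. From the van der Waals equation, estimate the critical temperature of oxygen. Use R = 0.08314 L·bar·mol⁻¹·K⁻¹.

For a van der Waals gas, T_c = 8a/(27Rb).
T_c = 8×1.38/(27×0.08314×0.0319) = 11.040/0.071608 = 154.2 K

T_c ≈ 154.2 K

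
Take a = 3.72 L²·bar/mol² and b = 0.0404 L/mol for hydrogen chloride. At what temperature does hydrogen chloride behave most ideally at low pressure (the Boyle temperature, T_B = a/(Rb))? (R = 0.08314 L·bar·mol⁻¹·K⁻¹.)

T_B ≈ 1108 K

For a van der Waals gas the second virial coefficient B₂ = b − a/(RT) vanishes at T_B = a/(Rb).
T_B = 3.72/(0.08314×0.0404) = 3.72/0.0033589 = 1108 K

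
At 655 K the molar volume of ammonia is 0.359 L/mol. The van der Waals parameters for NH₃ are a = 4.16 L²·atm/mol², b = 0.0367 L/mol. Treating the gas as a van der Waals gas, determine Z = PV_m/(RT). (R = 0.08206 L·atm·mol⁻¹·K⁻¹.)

P = RT/(V_m − b) − a/V_m² = (0.08206)(655)/(0.359 − 0.0367) − 4.16/(0.359)²
  = 53.749/0.32230 − 32.278 = 166.77 − 32.278 = 134.49 atm
Z = PV_m/(RT) = (134.49)(0.359)/((0.08206)(655)) = 48.282/53.749 = 0.8983

Z ≈ 0.8983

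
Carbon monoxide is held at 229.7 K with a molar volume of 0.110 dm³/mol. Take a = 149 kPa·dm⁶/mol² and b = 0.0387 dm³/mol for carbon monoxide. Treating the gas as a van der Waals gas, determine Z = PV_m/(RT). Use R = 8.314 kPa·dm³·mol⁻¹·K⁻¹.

Z ≈ 0.8335

P = RT/(V_m − b) − a/V_m² = (8.314)(229.7)/(0.110 − 0.0387) − 149/(0.110)²
  = 1909.7/0.071300 − 12314 = 26784 − 12314 = 14470 kPa
Z = PV_m/(RT) = (14470)(0.110)/((8.314)(229.7)) = 1591.7/1909.7 = 0.8335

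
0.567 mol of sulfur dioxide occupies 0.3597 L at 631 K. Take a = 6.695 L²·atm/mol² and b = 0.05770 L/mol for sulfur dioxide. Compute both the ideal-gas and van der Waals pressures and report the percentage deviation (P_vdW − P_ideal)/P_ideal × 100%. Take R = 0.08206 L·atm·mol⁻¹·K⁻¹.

Ideal: P_ideal = nRT/V = (0.567)(0.08206)(631)/0.3597 = 81.6213 atm
vdW: P = nRT/(V − nb) − a n²/V² = 29.3592/0.326984 − 2.15237/0.129384 = 89.7879 − 16.6355 = 73.1524 atm
% deviation = (73.1524 − 81.6213)/81.6213 × 100% = -10.38%

-10.38 %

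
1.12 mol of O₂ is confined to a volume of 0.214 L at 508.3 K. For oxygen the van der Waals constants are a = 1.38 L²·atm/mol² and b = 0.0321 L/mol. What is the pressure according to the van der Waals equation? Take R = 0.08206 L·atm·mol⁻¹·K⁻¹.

P ≈ 224.6 atm

P = nRT/(V − nb) − a n²/V²
nRT/(V − nb) = (1.12)(0.08206)(508.3)/(0.214 − 1.12×0.0321) = 46.716/0.17805 = 262.38 atm
a n²/V² = (1.38)(1.12)²/(0.214)² = 37.800 atm
P = 262.38 − 37.800 = 224.6 atm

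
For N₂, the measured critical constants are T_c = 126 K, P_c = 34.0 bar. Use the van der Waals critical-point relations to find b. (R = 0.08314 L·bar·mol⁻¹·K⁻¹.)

b ≈ 0.03851 L/mol

From T_c = 8a/(27Rb) and P_c = a/(27b²): b = R T_c/(8 P_c).
b = (0.08314)(126)/(8×34.0) = 10.476/272.00 = 0.03851 L/mol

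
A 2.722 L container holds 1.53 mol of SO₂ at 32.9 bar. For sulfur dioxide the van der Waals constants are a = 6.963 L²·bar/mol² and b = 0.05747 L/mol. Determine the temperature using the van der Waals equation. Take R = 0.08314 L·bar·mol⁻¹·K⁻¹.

T ≈ 726.8 K

T = (P + a n²/V²)(V − nb)/(nR)
P + a n²/V² = 32.9 + (6.963)(1.53)²/(2.722)² = 35.100 bar
V − nb = 2.722 − (1.53)(0.05747) = 2.6341 L
T = (35.100)(2.6341)/((1.53)(0.08314)) = 726.8 K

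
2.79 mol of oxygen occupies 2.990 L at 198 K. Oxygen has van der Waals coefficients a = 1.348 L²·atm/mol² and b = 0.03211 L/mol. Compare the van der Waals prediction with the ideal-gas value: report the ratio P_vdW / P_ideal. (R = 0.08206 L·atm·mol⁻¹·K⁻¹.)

Ideal: P_ideal = nRT/V = (2.79)(0.08206)(198)/2.990 = 15.1611 atm
vdW: P = nRT/(V − nb) − a n²/V² = 45.3316/2.90041 − 10.4930/8.94010 = 15.6294 − 1.17370 = 14.4557 atm
Ratio = 14.4557/15.1611 = 0.9535

P_vdW / P_ideal ≈ 0.9535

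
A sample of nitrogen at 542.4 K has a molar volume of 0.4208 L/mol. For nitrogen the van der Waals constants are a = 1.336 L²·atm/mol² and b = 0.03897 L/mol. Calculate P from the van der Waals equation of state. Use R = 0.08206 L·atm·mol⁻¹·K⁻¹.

P = RT/(V_m − b) − a/V_m²
RT/(V_m − b) = (0.08206)(542.4)/(0.4208 − 0.03897) = 44.509/0.38183 = 116.57 atm
a/V_m² = 1.336/(0.4208)² = 7.5449 atm
P = 116.57 − 7.5449 = 109.0 atm

P ≈ 109.0 atm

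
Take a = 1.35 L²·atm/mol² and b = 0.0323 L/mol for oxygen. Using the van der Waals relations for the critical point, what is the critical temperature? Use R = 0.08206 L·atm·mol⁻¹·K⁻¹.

For a van der Waals gas, T_c = 8a/(27Rb).
T_c = 8×1.35/(27×0.08206×0.0323) = 10.800/0.071565 = 150.9 K

T_c ≈ 150.9 K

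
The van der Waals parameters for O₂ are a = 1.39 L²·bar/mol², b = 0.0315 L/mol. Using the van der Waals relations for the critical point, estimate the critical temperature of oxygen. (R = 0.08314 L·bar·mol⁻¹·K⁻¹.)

For a van der Waals gas, T_c = 8a/(27Rb).
T_c = 8×1.39/(27×0.08314×0.0315) = 11.120/0.070711 = 157.3 K

T_c ≈ 157.3 K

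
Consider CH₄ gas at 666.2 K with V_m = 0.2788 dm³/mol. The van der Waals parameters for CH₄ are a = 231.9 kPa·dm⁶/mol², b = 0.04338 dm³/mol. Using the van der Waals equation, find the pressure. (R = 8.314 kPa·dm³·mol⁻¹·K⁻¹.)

P ≈ 20544 kPa

P = RT/(V_m − b) − a/V_m²
RT/(V_m − b) = (8.314)(666.2)/(0.2788 − 0.04338) = 5538.8/0.23542 = 23527 kPa
a/V_m² = 231.9/(0.2788)² = 2983.4 kPa
P = 23527 − 2983.4 = 20544 kPa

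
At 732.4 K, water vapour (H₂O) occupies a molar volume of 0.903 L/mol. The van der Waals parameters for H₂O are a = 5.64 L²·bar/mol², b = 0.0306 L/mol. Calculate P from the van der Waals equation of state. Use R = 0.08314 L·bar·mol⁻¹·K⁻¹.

P ≈ 62.88 bar

P = RT/(V_m − b) − a/V_m²
RT/(V_m − b) = (0.08314)(732.4)/(0.903 − 0.0306) = 60.892/0.87240 = 69.798 bar
a/V_m² = 5.64/(0.903)² = 6.9168 bar
P = 69.798 − 6.9168 = 62.88 bar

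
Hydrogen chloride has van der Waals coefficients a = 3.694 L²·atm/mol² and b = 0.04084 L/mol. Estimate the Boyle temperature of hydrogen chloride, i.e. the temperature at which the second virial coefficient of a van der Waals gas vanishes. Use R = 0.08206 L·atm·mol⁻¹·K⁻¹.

T_B ≈ 1102 K

For a van der Waals gas the second virial coefficient B₂ = b − a/(RT) vanishes at T_B = a/(Rb).
T_B = 3.694/(0.08206×0.04084) = 3.694/0.0033513 = 1102 K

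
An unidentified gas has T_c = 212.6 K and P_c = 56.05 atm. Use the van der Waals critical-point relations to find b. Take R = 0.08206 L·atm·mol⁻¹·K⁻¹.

From T_c = 8a/(27Rb) and P_c = a/(27b²): b = R T_c/(8 P_c).
b = (0.08206)(212.6)/(8×56.05) = 17.446/448.40 = 0.03891 L/mol

b ≈ 0.03891 L/mol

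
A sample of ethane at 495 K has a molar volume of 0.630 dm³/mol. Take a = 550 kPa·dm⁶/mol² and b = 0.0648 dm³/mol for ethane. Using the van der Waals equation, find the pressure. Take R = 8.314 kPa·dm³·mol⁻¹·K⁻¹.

P = RT/(V_m − b) − a/V_m²
RT/(V_m − b) = (8.314)(495)/(0.630 − 0.0648) = 4115.4/0.56520 = 7281.3 kPa
a/V_m² = 550/(0.630)² = 1385.7 kPa
P = 7281.3 − 1385.7 = 5896 kPa

P ≈ 5896 kPa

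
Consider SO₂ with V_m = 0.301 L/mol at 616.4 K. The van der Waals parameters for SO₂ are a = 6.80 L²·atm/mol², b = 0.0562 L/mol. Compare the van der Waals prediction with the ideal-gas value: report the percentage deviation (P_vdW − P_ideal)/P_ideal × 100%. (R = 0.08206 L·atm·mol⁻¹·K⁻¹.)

Ideal: P_ideal = RT/V_m = (0.08206)(616.4)/0.301 = 168.046 atm
vdW: P = RT/(V_m − b) − a/V_m² = 50.5818/0.244800 − 6.80/0.0906010 = 206.625 − 75.0544 = 131.571 atm
% deviation = (131.571 − 168.046)/168.046 × 100% = -21.71%

-21.71 %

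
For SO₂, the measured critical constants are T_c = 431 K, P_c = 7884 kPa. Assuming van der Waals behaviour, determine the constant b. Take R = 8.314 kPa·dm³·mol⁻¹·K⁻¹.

b ≈ 0.05681 dm³/mol

From T_c = 8a/(27Rb) and P_c = a/(27b²): b = R T_c/(8 P_c).
b = (8.314)(431)/(8×7884) = 3583.3/63072 = 0.05681 dm³/mol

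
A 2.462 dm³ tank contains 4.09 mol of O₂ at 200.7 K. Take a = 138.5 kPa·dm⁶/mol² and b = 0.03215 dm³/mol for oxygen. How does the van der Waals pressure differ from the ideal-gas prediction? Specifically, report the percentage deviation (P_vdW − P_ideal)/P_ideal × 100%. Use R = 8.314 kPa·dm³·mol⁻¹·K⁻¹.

Ideal: P_ideal = nRT/V = (4.09)(8.314)(200.7)/2.462 = 2772.00 kPa
vdW: P = nRT/(V − nb) − a n²/V² = 6824.65/2.33051 − 2316.84/6.06144 = 2928.39 − 382.226 = 2546.16 kPa
% deviation = (2546.16 − 2772.00)/2772.00 × 100% = -8.15%

-8.15 %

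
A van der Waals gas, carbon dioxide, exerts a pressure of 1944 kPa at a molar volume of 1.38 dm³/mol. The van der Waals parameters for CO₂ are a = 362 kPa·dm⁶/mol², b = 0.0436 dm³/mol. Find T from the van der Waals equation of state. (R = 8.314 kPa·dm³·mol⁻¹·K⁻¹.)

T ≈ 343.0 K

T = (P + a/V_m²)(V_m − b)/R
P + a/V_m² = 1944 + 362/(1.38)² = 2134.1 kPa
V_m − b = 1.38 − 0.0436 = 1.3364 dm³/mol
T = (2134.1)(1.3364)/8.314 = 343.0 K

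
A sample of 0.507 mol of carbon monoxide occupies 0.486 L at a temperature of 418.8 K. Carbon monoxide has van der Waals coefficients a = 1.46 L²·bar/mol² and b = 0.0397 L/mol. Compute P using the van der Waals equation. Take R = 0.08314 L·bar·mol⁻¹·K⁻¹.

P ≈ 36.30 bar

P = nRT/(V − nb) − a n²/V²
nRT/(V − nb) = (0.507)(0.08314)(418.8)/(0.486 − 0.507×0.0397) = 17.653/0.46587 = 37.893 bar
a n²/V² = (1.46)(0.507)²/(0.486)² = 1.5889 bar
P = 37.893 − 1.5889 = 36.30 bar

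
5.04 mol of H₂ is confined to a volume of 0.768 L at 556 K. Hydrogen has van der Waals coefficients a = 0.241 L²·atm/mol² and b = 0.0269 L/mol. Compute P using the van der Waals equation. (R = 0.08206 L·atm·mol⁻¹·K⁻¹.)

P = nRT/(V − nb) − a n²/V²
nRT/(V − nb) = (5.04)(0.08206)(556)/(0.768 − 5.04×0.0269) = 229.95/0.63242 = 363.60 atm
a n²/V² = (0.241)(5.04)²/(0.768)² = 10.379 atm
P = 363.60 − 10.379 = 353.2 atm

P ≈ 353.2 atm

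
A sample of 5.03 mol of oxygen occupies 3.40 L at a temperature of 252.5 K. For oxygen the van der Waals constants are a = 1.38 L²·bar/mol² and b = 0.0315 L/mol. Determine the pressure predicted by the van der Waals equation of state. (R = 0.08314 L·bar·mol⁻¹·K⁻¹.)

P = nRT/(V − nb) − a n²/V²
nRT/(V − nb) = (5.03)(0.08314)(252.5)/(3.40 − 5.03×0.0315) = 105.59/3.2416 = 32.573 bar
a n²/V² = (1.38)(5.03)²/(3.40)² = 3.0203 bar
P = 32.573 − 3.0203 = 29.55 bar

P ≈ 29.55 bar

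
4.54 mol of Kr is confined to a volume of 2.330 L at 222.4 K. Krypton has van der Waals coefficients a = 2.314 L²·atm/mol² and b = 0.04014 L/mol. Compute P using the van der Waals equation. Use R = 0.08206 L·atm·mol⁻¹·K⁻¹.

P ≈ 29.79 atm

P = nRT/(V − nb) − a n²/V²
nRT/(V − nb) = (4.54)(0.08206)(222.4)/(2.330 − 4.54×0.04014) = 82.856/2.1478 = 38.577 atm
a n²/V² = (2.314)(4.54)²/(2.330)² = 8.7854 atm
P = 38.577 − 8.7854 = 29.79 atm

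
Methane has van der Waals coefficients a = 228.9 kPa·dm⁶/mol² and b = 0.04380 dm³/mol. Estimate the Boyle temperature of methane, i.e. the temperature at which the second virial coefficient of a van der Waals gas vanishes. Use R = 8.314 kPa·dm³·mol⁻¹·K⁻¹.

For a van der Waals gas the second virial coefficient B₂ = b − a/(RT) vanishes at T_B = a/(Rb).
T_B = 228.9/(8.314×0.04380) = 228.9/0.36415 = 628.6 K

T_B ≈ 628.6 K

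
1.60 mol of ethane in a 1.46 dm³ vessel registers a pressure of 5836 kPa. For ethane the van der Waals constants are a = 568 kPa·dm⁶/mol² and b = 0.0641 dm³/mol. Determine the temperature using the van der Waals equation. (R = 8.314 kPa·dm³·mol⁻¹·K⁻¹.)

T = (P + a n²/V²)(V − nb)/(nR)
P + a n²/V² = 5836 + (568)(1.60)²/(1.46)² = 6518.2 kPa
V − nb = 1.46 − (1.60)(0.0641) = 1.3574 dm³
T = (6518.2)(1.3574)/((1.60)(8.314)) = 665.1 K

T ≈ 665.1 K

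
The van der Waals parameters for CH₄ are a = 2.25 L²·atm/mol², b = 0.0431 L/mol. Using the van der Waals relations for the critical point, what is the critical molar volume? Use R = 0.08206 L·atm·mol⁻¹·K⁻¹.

For a van der Waals gas, V_m,c = 3b.
V_m,c = 3×0.0431 = 0.1293 L/mol

V_m,c ≈ 0.1293 L/mol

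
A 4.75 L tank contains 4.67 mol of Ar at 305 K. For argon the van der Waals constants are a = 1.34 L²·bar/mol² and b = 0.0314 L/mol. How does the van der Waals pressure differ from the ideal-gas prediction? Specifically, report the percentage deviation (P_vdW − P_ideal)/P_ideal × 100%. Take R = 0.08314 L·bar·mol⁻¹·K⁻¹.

Ideal: P_ideal = nRT/V = (4.67)(0.08314)(305)/4.75 = 24.9306 bar
vdW: P = nRT/(V − nb) − a n²/V² = 118.420/4.60336 − 29.2239/22.5625 = 25.7247 − 1.29524 = 24.4295 bar
% deviation = (24.4295 − 24.9306)/24.9306 × 100% = -2.01%

-2.01 %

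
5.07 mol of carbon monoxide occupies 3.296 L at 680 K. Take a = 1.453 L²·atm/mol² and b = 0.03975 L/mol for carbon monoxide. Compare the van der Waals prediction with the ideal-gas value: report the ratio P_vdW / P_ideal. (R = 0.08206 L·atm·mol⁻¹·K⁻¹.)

P_vdW / P_ideal ≈ 1.025

Ideal: P_ideal = nRT/V = (5.07)(0.08206)(680)/3.296 = 85.8344 atm
vdW: P = nRT/(V − nb) − a n²/V² = 282.910/3.09447 − 37.3492/10.8636 = 91.4244 − 3.43801 = 87.9864 atm
Ratio = 87.9864/85.8344 = 1.025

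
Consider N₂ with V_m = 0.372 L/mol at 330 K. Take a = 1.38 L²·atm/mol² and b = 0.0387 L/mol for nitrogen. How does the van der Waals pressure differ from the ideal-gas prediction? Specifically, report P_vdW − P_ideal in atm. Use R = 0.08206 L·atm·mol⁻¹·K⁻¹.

ΔP ≈ -1.520 atm

Ideal: P_ideal = RT/V_m = (0.08206)(330)/0.372 = 72.7952 atm
vdW: P = RT/(V_m − b) − a/V_m² = 27.0798/0.333300 − 1.38/0.138384 = 81.2475 − 9.97225 = 71.2753 atm
ΔP = 71.2753 − 72.7952 = -1.520 atm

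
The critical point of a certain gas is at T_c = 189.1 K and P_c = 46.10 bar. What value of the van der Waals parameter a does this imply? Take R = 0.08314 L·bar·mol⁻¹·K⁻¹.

From T_c = 8a/(27Rb) and P_c = a/(27b²): a = 27 R² T_c²/(64 P_c).
a = 27×(0.08314)²×(189.1)²/(64×46.10) = 6673.7/2950.4 = 2.262 L²·bar/mol²

a ≈ 2.262 L²·bar/mol²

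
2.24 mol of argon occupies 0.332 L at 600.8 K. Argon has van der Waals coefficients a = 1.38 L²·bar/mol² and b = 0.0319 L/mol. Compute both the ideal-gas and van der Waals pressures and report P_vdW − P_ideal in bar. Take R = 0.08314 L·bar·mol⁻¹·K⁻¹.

Ideal: P_ideal = nRT/V = (2.24)(0.08314)(600.8)/0.332 = 337.016 bar
vdW: P = nRT/(V − nb) − a n²/V² = 111.889/0.260544 − 6.92429/0.110224 = 429.444 − 62.8202 = 366.624 bar
ΔP = 366.624 − 337.016 = 29.61 bar

ΔP ≈ 29.61 bar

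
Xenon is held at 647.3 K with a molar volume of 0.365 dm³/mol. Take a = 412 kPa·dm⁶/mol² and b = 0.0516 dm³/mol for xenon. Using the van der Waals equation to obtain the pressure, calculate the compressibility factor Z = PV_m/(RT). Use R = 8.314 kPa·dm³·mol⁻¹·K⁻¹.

Z ≈ 0.9549

P = RT/(V_m − b) − a/V_m² = (8.314)(647.3)/(0.365 − 0.0516) − 412/(0.365)²
  = 5381.7/0.31340 − 3092.5 = 17172 − 3092.5 = 14080 kPa
Z = PV_m/(RT) = (14080)(0.365)/((8.314)(647.3)) = 5139.2/5381.7 = 0.9549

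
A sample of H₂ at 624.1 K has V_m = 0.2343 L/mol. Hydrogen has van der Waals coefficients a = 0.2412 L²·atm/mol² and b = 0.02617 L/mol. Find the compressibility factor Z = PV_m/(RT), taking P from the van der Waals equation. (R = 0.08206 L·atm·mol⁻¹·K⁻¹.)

P = RT/(V_m − b) − a/V_m² = (0.08206)(624.1)/(0.2343 − 0.02617) − 0.2412/(0.2343)²
  = 51.214/0.20813 − 4.3937 = 246.07 − 4.3937 = 241.68 atm
Z = PV_m/(RT) = (241.68)(0.2343)/((0.08206)(624.1)) = 56.626/51.214 = 1.106

Z ≈ 1.106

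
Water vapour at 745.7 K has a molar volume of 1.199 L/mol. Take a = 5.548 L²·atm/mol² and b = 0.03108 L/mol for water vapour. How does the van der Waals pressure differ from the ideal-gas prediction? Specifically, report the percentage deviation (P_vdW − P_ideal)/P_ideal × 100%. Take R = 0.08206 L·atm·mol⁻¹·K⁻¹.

-4.90 %

Ideal: P_ideal = RT/V_m = (0.08206)(745.7)/1.199 = 51.0360 atm
vdW: P = RT/(V_m − b) − a/V_m² = 61.1921/1.16792 − 5.548/1.43760 = 52.3941 − 3.85921 = 48.5349 atm
% deviation = (48.5349 − 51.0360)/51.0360 × 100% = -4.90%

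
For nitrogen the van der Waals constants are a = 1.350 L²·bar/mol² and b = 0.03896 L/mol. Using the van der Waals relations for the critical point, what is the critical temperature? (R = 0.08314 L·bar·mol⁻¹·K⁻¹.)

For a van der Waals gas, T_c = 8a/(27Rb).
T_c = 8×1.350/(27×0.08314×0.03896) = 10.800/0.087457 = 123.5 K

T_c ≈ 123.5 K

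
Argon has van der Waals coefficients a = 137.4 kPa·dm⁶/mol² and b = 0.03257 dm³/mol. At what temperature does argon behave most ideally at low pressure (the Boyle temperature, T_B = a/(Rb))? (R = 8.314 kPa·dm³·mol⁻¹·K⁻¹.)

For a van der Waals gas the second virial coefficient B₂ = b − a/(RT) vanishes at T_B = a/(Rb).
T_B = 137.4/(8.314×0.03257) = 137.4/0.27079 = 507.4 K

T_B ≈ 507.4 K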